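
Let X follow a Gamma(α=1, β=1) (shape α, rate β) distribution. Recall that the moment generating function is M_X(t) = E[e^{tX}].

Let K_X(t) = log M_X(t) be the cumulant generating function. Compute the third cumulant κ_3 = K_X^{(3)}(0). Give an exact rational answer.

κ_3 = D^3[K](0) = 2

M_X(t) = 1/(1 - t)
K_X(t) = log M_X(t) = -log(1 - t)
D^3[K](t) = -2/(t^3 - 3*t^2 + 3*t - 1)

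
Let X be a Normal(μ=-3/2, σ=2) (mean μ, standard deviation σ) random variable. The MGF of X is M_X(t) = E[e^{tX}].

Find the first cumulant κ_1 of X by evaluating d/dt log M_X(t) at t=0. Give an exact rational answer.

M_X(t) = e^(2*t^2 - 3*t/2)
K_X(t) = log M_X(t) = 2*t^2 - 3*t/2
K′(t) = 4*t - 3/2

κ_1 = K′(0) = -3/2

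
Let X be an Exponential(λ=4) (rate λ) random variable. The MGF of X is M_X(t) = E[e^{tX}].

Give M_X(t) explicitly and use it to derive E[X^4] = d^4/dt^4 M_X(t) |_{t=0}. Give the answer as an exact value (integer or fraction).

E[X^4] = D^4[M](0) = 3/32

M_X(t) = 4/(4 - t)
D^4[M](t) = -96/(t^5 - 20*t^4 + 160*t^3 - 640*t^2 + 1280*t - 1024)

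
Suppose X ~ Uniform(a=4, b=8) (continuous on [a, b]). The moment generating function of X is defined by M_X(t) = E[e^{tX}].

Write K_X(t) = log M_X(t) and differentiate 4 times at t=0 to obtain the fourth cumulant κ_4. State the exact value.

M_X(t) = (e^(8*t) - e^(4*t))/(4*t)
K_X(t) = log M_X(t) = -log(t) + log(e^(8*t) - e^(4*t)) - 2*log(2)

κ_4 = D^4[K](0) = -32/15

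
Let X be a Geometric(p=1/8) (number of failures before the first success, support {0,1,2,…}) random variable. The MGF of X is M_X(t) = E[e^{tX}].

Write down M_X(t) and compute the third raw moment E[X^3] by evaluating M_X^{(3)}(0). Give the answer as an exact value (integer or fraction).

M_X(t) = 1/(8*(1 - 7*e^(t)/8))
M^(3)(t) = (343*e^(3*t) + 1568*e^(2*t) + 448*e^(t))/(2401*e^(4*t) - 10976*e^(3*t) + 18816*e^(2*t) - 14336*e^(t) + 4096)

E[X^3] = M^(3)(0) = 2359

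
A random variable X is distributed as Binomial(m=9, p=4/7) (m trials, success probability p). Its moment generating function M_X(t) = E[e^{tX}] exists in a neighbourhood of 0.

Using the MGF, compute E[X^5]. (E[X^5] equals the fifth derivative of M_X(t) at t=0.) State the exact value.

E[X^5] = D^5[M](0) = 16457148/2401

M_X(t) = (4*e^(t)/7 + 3/7)^9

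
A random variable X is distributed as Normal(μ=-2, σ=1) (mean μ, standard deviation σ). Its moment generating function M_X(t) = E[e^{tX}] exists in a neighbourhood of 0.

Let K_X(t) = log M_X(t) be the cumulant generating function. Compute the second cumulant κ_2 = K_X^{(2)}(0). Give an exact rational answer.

κ_2 = K^(2)(0) = 1

M_X(t) = e^(t^2/2 - 2*t)
K_X(t) = log M_X(t) = t^2/2 - 2*t
K^(2)(t) = 1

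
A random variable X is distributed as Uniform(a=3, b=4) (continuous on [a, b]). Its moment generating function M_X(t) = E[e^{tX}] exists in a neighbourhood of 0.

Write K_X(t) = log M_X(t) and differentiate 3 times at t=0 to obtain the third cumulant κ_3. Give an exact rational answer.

M_X(t) = (e^(4*t) - e^(3*t))/t
K_X(t) = log M_X(t) = -log(t) + log(e^(4*t) - e^(3*t))
K′(t) = (4*t*e^(t) - 3*t - e^(t) + 1)/(t*e^(t) - t)
K′′(t) = (-t^2*e^(t) + e^(2*t) - 2*e^(t) + 1)/(t^2*e^(2*t) - 2*t^2*e^(t) + t^2)
K′′′(t) = (t^3*e^(2*t) + t^3*e^(t) - 2*e^(3*t) + 6*e^(2*t) - 6*e^(t) + 2)/(t^3*e^(3*t) - 3*t^3*e^(2*t) + 3*t^3*e^(t) - t^3)

κ_3 = K′′′(0) = 0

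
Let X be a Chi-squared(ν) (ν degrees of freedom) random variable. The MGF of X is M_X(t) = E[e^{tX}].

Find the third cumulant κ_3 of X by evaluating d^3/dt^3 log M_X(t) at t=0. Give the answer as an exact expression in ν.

κ_3 = K′′′(0) = 8*ν

M_X(t) = (1 - 2*t)^(-ν/2)
K_X(t) = log M_X(t) = -ν*log(1 - 2*t)/2
K′(t) = -ν/(2*t - 1)
K′′(t) = 2*ν/(4*t^2 - 4*t + 1)
K′′′(t) = -8*ν/(8*t^3 - 12*t^2 + 6*t - 1)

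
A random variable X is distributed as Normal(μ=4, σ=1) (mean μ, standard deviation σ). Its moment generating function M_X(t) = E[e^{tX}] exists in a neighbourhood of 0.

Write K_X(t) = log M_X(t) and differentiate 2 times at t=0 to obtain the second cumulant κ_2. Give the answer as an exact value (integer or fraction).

κ_2 = K^(2)(0) = 1

M_X(t) = e^(t^2/2 + 4*t)
K_X(t) = log M_X(t) = t^2/2 + 4*t
K^(2)(t) = 1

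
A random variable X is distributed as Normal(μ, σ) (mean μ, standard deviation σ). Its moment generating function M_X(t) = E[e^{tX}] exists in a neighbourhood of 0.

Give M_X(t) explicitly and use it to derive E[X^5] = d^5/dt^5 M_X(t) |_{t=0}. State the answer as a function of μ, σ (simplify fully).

E[X^5] = M′′′′′(0) = μ*(μ^4 + 10*μ^2*σ^2 + 15*σ^4)

M_X(t) = e^(μ*t + σ^2*t^2/2)
M′(t) = μ*e^(μ*t)*e^(σ^2*t^2/2) + σ^2*t*e^(μ*t)*e^(σ^2*t^2/2)
M′′(t) = μ^2*e^(μ*t)*e^(σ^2*t^2/2) + 2*μ*σ^2*t*e^(μ*t)*e^(σ^2*t^2/2) + σ^4*t^2*e^(μ*t)*e^(σ^2*t^2/2) + σ^2*e^(μ*t)*e^(σ^2*t^2/2)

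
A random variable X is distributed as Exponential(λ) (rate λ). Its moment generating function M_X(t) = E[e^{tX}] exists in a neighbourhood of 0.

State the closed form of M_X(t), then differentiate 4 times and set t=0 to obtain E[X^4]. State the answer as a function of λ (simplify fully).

E[X^4] = d^4M/dt^4 |_{t=0} = 24/λ^4

M_X(t) = λ/(λ - t)
dM/dt = λ/(λ^2 - 2*λ*t + t^2)
d^2M/dt^2 = -2*λ/(-λ^3 + 3*λ^2*t - 3*λ*t^2 + t^3)
d^3M/dt^3 = 6*λ/(λ^4 - 4*λ^3*t + 6*λ^2*t^2 - 4*λ*t^3 + t^4)
d^4M/dt^4 = -24*λ/(-λ^5 + 5*λ^4*t - 10*λ^3*t^2 + 10*λ^2*t^3 - 5*λ*t^4 + t^5)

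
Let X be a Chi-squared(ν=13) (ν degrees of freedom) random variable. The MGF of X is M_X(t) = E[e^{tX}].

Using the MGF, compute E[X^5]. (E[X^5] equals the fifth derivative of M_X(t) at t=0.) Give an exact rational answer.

E[X^5] = d^5M/dt^5 |_{t=0} = 1322685

M_X(t) = (1 - 2*t)^(-13/2)
dM/dt = -13/(128*t^7*√(1 - 2*t) - 448*t^6*√(1 - 2*t) + 672*t^5*√(1 - 2*t) - 560*t^4*√(1 - 2*t) + 280*t^3*√(1 - 2*t) - 84*t^2*√(1 - 2*t) + 14*t*√(1 - 2*t) - √(1 - 2*t))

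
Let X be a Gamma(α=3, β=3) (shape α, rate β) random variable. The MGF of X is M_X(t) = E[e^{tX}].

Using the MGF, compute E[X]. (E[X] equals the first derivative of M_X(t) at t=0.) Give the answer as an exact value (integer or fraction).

E[X] = dM/dt |_{t=0} = 1

M_X(t) = 27/(3 - t)^3
dM/dt = 81/(t^4 - 12*t^3 + 54*t^2 - 108*t + 81)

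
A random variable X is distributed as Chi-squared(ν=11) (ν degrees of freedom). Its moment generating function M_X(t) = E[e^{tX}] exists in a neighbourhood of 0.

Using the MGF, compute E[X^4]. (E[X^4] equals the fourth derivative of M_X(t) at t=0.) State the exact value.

M_X(t) = (1 - 2*t)^(-11/2)
dM/dt = 11/(64*t^6*√(1 - 2*t) - 192*t^5*√(1 - 2*t) + 240*t^4*√(1 - 2*t) - 160*t^3*√(1 - 2*t) + 60*t^2*√(1 - 2*t) - 12*t*√(1 - 2*t) + √(1 - 2*t))
d^2M/dt^2 = -143/(128*t^7*√(1 - 2*t) - 448*t^6*√(1 - 2*t) + 672*t^5*√(1 - 2*t) - 560*t^4*√(1 - 2*t) + 280*t^3*√(1 - 2*t) - 84*t^2*√(1 - 2*t) + 14*t*√(1 - 2*t) - √(1 - 2*t))

E[X^4] = d^4M/dt^4 |_{t=0} = 36465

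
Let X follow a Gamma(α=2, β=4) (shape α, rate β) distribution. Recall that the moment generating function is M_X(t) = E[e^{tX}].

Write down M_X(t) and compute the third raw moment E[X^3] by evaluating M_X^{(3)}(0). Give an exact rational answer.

M_X(t) = 16/(4 - t)^2
D^3[M](t) = -384/(t^5 - 20*t^4 + 160*t^3 - 640*t^2 + 1280*t - 1024)

E[X^3] = D^3[M](0) = 3/8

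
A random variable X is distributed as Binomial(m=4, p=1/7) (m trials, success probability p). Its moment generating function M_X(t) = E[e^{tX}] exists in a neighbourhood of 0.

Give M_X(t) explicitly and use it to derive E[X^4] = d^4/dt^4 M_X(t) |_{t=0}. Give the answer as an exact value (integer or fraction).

E[X^4] = d^4M/dt^4 |_{t=0} = 6520/2401

M_X(t) = (e^(t)/7 + 6/7)^4
dM/dt = 4*e^(4*t)/2401 + 72*e^(3*t)/2401 + 432*e^(2*t)/2401 + 864*e^(t)/2401
d^2M/dt^2 = 16*e^(4*t)/2401 + 216*e^(3*t)/2401 + 864*e^(2*t)/2401 + 864*e^(t)/2401
d^3M/dt^3 = 64*e^(4*t)/2401 + 648*e^(3*t)/2401 + 1728*e^(2*t)/2401 + 864*e^(t)/2401
d^4M/dt^4 = 256*e^(4*t)/2401 + 1944*e^(3*t)/2401 + 3456*e^(2*t)/2401 + 864*e^(t)/2401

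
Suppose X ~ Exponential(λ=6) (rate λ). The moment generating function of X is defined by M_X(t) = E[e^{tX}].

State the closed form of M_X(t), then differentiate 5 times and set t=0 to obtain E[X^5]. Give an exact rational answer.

M_X(t) = 6/(6 - t)
D^5[M](t) = 720/(t^6 - 36*t^5 + 540*t^4 - 4320*t^3 + 19440*t^2 - 46656*t + 46656)

E[X^5] = D^5[M](0) = 5/324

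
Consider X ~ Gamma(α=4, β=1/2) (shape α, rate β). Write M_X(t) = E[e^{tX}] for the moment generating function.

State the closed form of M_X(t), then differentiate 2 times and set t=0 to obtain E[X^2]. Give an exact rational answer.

E[X^2] = M^(2)(0) = 80

M_X(t) = 1/(16*(1/2 - t)^4)
M^(2)(t) = 80/(64*t^6 - 192*t^5 + 240*t^4 - 160*t^3 + 60*t^2 - 12*t + 1)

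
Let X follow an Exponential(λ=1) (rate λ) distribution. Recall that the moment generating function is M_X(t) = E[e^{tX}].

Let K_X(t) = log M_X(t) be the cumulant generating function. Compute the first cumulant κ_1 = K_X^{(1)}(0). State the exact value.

M_X(t) = 1/(1 - t)
K_X(t) = log M_X(t) = -log(1 - t)
dK/dt = -1/(t - 1)

κ_1 = dK/dt |_{t=0} = 1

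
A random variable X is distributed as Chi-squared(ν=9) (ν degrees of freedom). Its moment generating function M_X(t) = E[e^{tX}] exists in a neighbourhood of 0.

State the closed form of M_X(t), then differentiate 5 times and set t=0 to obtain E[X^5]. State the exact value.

E[X^5] = M′′′′′(0) = 328185

M_X(t) = (1 - 2*t)^(-9/2)
M′(t) = -9/(32*t^5*√(1 - 2*t) - 80*t^4*√(1 - 2*t) + 80*t^3*√(1 - 2*t) - 40*t^2*√(1 - 2*t) + 10*t*√(1 - 2*t) - √(1 - 2*t))
M′′(t) = 99/(64*t^6*√(1 - 2*t) - 192*t^5*√(1 - 2*t) + 240*t^4*√(1 - 2*t) - 160*t^3*√(1 - 2*t) + 60*t^2*√(1 - 2*t) - 12*t*√(1 - 2*t) + √(1 - 2*t))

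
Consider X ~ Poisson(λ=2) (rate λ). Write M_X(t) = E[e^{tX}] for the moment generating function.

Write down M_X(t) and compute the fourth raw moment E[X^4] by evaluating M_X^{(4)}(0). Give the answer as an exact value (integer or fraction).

E[X^4] = D^4[M](0) = 94

M_X(t) = e^(2*e^(t) - 2)
D^4[M](t) = (16*e^(4*t)*e^(2*e^(t)) + 48*e^(3*t)*e^(2*e^(t)) + 28*e^(2*t)*e^(2*e^(t)) + 2*e^(t)*e^(2*e^(t)))*e^(-2)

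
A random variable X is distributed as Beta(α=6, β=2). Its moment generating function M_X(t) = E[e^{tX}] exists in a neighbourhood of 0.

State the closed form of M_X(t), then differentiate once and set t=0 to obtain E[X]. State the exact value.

M_X(t) = ₁F₁(6; 8; t)
M^(1)(t) = 3*₁F₁(7; 9; t)/4

E[X] = M^(1)(0) = 3/4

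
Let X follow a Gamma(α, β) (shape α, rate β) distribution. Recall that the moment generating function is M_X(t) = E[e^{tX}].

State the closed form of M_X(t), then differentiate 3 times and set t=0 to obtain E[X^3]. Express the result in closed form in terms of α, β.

M_X(t) = (β/(β - t))^α
dM/dt = -α*β^α*(1/(β - t))^α/(-β + t)
d^2M/dt^2 = (α^2*β^α*(1/(β - t))^α + α*β^α*(1/(β - t))^α)/(β^2 - 2*β*t + t^2)
d^3M/dt^3 = (-α^3*β^α*(1/(β - t))^α - 3*α^2*β^α*(1/(β - t))^α - 2*α*β^α*(1/(β - t))^α)/(-β^3 + 3*β^2*t - 3*β*t^2 + t^3)

E[X^3] = d^3M/dt^3 |_{t=0} = α*(α^2 + 3*α + 2)/β^3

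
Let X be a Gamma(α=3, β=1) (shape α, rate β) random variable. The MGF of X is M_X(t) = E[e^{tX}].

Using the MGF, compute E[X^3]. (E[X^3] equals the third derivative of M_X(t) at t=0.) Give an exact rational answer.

M_X(t) = (1 - t)^(-3)
M^(3)(t) = 60/(t^6 - 6*t^5 + 15*t^4 - 20*t^3 + 15*t^2 - 6*t + 1)

E[X^3] = M^(3)(0) = 60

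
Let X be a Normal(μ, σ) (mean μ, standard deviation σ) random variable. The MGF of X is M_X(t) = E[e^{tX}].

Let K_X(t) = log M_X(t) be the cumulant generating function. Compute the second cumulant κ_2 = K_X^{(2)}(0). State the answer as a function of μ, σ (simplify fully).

κ_2 = K^(2)(0) = σ^2

M_X(t) = e^(μ*t + σ^2*t^2/2)
K_X(t) = log M_X(t) = μ*t + σ^2*t^2/2
K^(2)(t) = σ^2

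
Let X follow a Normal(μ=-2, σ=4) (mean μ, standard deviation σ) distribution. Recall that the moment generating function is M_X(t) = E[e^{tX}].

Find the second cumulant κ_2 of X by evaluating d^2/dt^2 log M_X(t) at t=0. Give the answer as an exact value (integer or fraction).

M_X(t) = e^(8*t^2 - 2*t)
K_X(t) = log M_X(t) = 8*t^2 - 2*t
K′(t) = 16*t - 2
K′′(t) = 16

κ_2 = K′′(0) = 16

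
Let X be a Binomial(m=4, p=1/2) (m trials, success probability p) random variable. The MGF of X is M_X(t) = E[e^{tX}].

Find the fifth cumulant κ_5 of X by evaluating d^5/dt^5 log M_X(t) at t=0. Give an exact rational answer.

κ_5 = K^(5)(0) = 0

M_X(t) = (e^(t)/2 + 1/2)^4
K_X(t) = log M_X(t) = 4*log(e^(t)/2 + 1/2)
K^(5)(t) = (-4*e^(4*t) + 44*e^(3*t) - 44*e^(2*t) + 4*e^(t))/(e^(5*t) + 5*e^(4*t) + 10*e^(3*t) + 10*e^(2*t) + 5*e^(t) + 1)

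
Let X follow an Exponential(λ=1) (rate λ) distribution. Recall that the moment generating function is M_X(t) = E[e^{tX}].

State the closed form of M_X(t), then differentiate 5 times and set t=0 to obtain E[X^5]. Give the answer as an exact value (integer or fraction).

E[X^5] = M′′′′′(0) = 120

M_X(t) = 1/(1 - t)
M′(t) = 1/(t^2 - 2*t + 1)
M′′(t) = -2/(t^3 - 3*t^2 + 3*t - 1)
M′′′(t) = 6/(t^4 - 4*t^3 + 6*t^2 - 4*t + 1)
M′′′′(t) = -24/(t^5 - 5*t^4 + 10*t^3 - 10*t^2 + 5*t - 1)
M′′′′′(t) = 120/(t^6 - 6*t^5 + 15*t^4 - 20*t^3 + 15*t^2 - 6*t + 1)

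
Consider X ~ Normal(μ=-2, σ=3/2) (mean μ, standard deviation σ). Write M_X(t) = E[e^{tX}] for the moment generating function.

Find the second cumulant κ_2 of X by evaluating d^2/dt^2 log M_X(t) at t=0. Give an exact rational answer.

M_X(t) = e^(9*t^2/8 - 2*t)
K_X(t) = log M_X(t) = 9*t^2/8 - 2*t
K^(2)(t) = 9/4

κ_2 = K^(2)(0) = 9/4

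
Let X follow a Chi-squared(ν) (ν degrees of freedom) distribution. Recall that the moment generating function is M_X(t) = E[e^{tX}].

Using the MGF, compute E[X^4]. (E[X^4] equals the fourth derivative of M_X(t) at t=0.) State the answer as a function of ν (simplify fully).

E[X^4] = M′′′′(0) = ν*(ν^3 + 12*ν^2 + 44*ν + 48)

M_X(t) = (1 - 2*t)^(-ν/2)
M′(t) = -ν/(2*t*(1 - 2*t)^(ν/2) - (1 - 2*t)^(ν/2))
M′′(t) = (ν^2 + 2*ν)/(4*t^2*(1 - 2*t)^(ν/2) - 4*t*(1 - 2*t)^(ν/2) + (1 - 2*t)^(ν/2))
M′′′(t) = (-ν^3 - 6*ν^2 - 8*ν)/(8*t^3*(1 - 2*t)^(ν/2) - 12*t^2*(1 - 2*t)^(ν/2) + 6*t*(1 - 2*t)^(ν/2) - (1 - 2*t)^(ν/2))
M′′′′(t) = (ν^4 + 12*ν^3 + 44*ν^2 + 48*ν)/(16*t^4*(1 - 2*t)^(ν/2) - 32*t^3*(1 - 2*t)^(ν/2) + 24*t^2*(1 - 2*t)^(ν/2) - 8*t*(1 - 2*t)^(ν/2) + (1 - 2*t)^(ν/2))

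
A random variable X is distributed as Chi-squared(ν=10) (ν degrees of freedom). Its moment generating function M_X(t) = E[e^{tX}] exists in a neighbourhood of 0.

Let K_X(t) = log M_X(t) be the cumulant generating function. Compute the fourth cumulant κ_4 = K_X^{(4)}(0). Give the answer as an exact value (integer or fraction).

κ_4 = d^4K/dt^4 |_{t=0} = 480

M_X(t) = (1 - 2*t)^(-5)
K_X(t) = log M_X(t) = -5*log(1 - 2*t)
dK/dt = -10/(2*t - 1)
d^2K/dt^2 = 20/(4*t^2 - 4*t + 1)
d^3K/dt^3 = -80/(8*t^3 - 12*t^2 + 6*t - 1)
d^4K/dt^4 = 480/(16*t^4 - 32*t^3 + 24*t^2 - 8*t + 1)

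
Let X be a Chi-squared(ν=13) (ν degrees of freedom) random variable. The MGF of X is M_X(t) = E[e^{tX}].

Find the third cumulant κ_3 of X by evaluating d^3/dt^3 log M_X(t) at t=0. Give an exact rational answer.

κ_3 = d^3K/dt^3 |_{t=0} = 104

M_X(t) = (1 - 2*t)^(-13/2)
K_X(t) = log M_X(t) = -13*log(1 - 2*t)/2
dK/dt = -13/(2*t - 1)
d^2K/dt^2 = 26/(4*t^2 - 4*t + 1)
d^3K/dt^3 = -104/(8*t^3 - 12*t^2 + 6*t - 1)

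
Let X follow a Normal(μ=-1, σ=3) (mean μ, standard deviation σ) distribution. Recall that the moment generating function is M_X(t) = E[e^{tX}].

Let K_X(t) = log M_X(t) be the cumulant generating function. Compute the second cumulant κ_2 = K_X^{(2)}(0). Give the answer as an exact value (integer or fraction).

M_X(t) = e^(9*t^2/2 - t)
K_X(t) = log M_X(t) = 9*t^2/2 - t
D^2[K](t) = 9

κ_2 = D^2[K](0) = 9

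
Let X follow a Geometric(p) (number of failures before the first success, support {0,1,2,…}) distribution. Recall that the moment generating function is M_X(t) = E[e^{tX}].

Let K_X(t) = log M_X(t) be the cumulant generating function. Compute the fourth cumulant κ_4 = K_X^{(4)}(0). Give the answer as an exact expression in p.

M_X(t) = p/(-(1 - p)*e^(t) + 1)
K_X(t) = log M_X(t) = log(p) - log(-(1 - p)*e^(t) + 1)
K′(t) = (-p*e^(t) + e^(t))/(p*e^(t) - e^(t) + 1)
K′′(t) = (-p*e^(t) + e^(t))/(p^2*e^(2*t) - 2*p*e^(2*t) + 2*p*e^(t) + e^(2*t) - 2*e^(t) + 1)

κ_4 = K′′′′(0) = (-p^3 + 7*p^2 - 12*p + 6)/p^4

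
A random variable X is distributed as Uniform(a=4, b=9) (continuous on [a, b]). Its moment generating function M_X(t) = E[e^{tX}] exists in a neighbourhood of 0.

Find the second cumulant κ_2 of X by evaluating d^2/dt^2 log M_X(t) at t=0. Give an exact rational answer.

κ_2 = D^2[K](0) = 25/12

M_X(t) = (e^(9*t) - e^(4*t))/(5*t)
K_X(t) = log M_X(t) = -log(t) + log(e^(9*t) - e^(4*t)) - log(5)
D^2[K](t) = (-25*t^2*e^(5*t) + e^(10*t) - 2*e^(5*t) + 1)/(t^2*e^(10*t) - 2*t^2*e^(5*t) + t^2)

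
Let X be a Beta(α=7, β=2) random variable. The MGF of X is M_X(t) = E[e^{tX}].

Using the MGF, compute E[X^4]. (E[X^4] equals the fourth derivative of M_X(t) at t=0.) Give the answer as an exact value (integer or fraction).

M_X(t) = ₁F₁(7; 9; t)
M^(4)(t) = 14*₁F₁(11; 13; t)/33

E[X^4] = M^(4)(0) = 14/33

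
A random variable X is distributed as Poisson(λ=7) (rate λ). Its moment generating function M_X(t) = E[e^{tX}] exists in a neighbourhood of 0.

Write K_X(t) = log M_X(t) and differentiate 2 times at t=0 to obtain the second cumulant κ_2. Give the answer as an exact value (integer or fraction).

κ_2 = K^(2)(0) = 7

M_X(t) = e^(7*e^(t) - 7)
K_X(t) = log M_X(t) = 7*e^(t) - 7
K^(2)(t) = 7*e^(t)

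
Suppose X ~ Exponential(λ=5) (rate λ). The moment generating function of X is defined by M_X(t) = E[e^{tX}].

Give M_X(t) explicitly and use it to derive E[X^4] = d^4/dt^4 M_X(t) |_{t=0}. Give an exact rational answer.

E[X^4] = d^4M/dt^4 |_{t=0} = 24/625

M_X(t) = 5/(5 - t)
dM/dt = 5/(t^2 - 10*t + 25)
d^2M/dt^2 = -10/(t^3 - 15*t^2 + 75*t - 125)
d^3M/dt^3 = 30/(t^4 - 20*t^3 + 150*t^2 - 500*t + 625)
d^4M/dt^4 = -120/(t^5 - 25*t^4 + 250*t^3 - 1250*t^2 + 3125*t - 3125)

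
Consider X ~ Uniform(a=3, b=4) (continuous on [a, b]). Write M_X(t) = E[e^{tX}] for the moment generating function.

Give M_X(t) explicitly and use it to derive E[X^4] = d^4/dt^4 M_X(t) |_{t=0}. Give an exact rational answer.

M_X(t) = (e^(4*t) - e^(3*t))/t

E[X^4] = D^4[M](0) = 781/5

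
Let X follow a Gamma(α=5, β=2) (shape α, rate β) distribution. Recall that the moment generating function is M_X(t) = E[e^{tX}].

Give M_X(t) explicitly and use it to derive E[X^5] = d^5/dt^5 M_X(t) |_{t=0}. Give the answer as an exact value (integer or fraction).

E[X^5] = d^5M/dt^5 |_{t=0} = 945/2

M_X(t) = 32/(2 - t)^5
dM/dt = 160/(t^6 - 12*t^5 + 60*t^4 - 160*t^3 + 240*t^2 - 192*t + 64)
d^2M/dt^2 = -960/(t^7 - 14*t^6 + 84*t^5 - 280*t^4 + 560*t^3 - 672*t^2 + 448*t - 128)
d^3M/dt^3 = 6720/(t^8 - 16*t^7 + 112*t^6 - 448*t^5 + 1120*t^4 - 1792*t^3 + 1792*t^2 - 1024*t + 256)
d^4M/dt^4 = -53760/(t^9 - 18*t^8 + 144*t^7 - 672*t^6 + 2016*t^5 - 4032*t^4 + 5376*t^3 - 4608*t^2 + 2304*t - 512)
d^5M/dt^5 = 483840/(t^10 - 20*t^9 + 180*t^8 - 960*t^7 + 3360*t^6 - 8064*t^5 + 13440*t^4 - 15360*t^3 + 11520*t^2 - 5120*t + 1024)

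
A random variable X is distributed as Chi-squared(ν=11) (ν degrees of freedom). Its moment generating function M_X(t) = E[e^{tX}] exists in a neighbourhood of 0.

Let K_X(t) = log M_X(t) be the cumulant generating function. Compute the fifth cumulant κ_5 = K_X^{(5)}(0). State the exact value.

M_X(t) = (1 - 2*t)^(-11/2)
K_X(t) = log M_X(t) = -11*log(1 - 2*t)/2
K′(t) = -11/(2*t - 1)
K′′(t) = 22/(4*t^2 - 4*t + 1)
K′′′(t) = -88/(8*t^3 - 12*t^2 + 6*t - 1)
K′′′′(t) = 528/(16*t^4 - 32*t^3 + 24*t^2 - 8*t + 1)
K′′′′′(t) = -4224/(32*t^5 - 80*t^4 + 80*t^3 - 40*t^2 + 10*t - 1)

κ_5 = K′′′′′(0) = 4224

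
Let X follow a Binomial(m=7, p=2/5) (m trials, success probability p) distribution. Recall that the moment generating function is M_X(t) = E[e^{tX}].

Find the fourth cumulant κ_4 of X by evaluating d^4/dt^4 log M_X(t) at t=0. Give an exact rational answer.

κ_4 = K′′′′(0) = -462/625

M_X(t) = (2*e^(t)/5 + 3/5)^7
K_X(t) = log M_X(t) = 7*log(2*e^(t)/5 + 3/5)
K′(t) = 14*e^(t)/(2*e^(t) + 3)
K′′(t) = 42*e^(t)/(4*e^(2*t) + 12*e^(t) + 9)
K′′′(t) = (-84*e^(2*t) + 126*e^(t))/(8*e^(3*t) + 36*e^(2*t) + 54*e^(t) + 27)
K′′′′(t) = (168*e^(3*t) - 1008*e^(2*t) + 378*e^(t))/(16*e^(4*t) + 96*e^(3*t) + 216*e^(2*t) + 216*e^(t) + 81)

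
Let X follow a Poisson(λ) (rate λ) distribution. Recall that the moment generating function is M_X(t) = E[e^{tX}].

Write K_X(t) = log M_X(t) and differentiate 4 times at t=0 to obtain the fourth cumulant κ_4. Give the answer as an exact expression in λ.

κ_4 = K^(4)(0) = λ

M_X(t) = e^(λ*(e^(t) - 1))
K_X(t) = log M_X(t) = λ*(e^(t) - 1)
K^(4)(t) = λ*e^(t)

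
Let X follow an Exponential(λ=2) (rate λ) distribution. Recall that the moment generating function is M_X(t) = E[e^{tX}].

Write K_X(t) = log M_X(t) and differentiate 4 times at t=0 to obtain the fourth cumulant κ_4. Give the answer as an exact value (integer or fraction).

M_X(t) = 2/(2 - t)
K_X(t) = log M_X(t) = -log(2 - t) + log(2)
dK/dt = -1/(t - 2)
d^2K/dt^2 = 1/(t^2 - 4*t + 4)
d^3K/dt^3 = -2/(t^3 - 6*t^2 + 12*t - 8)
d^4K/dt^4 = 6/(t^4 - 8*t^3 + 24*t^2 - 32*t + 16)

κ_4 = d^4K/dt^4 |_{t=0} = 3/8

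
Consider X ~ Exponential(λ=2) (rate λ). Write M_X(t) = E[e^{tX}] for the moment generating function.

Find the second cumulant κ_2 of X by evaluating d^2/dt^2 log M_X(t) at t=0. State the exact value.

M_X(t) = 2/(2 - t)
K_X(t) = log M_X(t) = -log(2 - t) + log(2)
K′(t) = -1/(t - 2)
K′′(t) = 1/(t^2 - 4*t + 4)

κ_2 = K′′(0) = 1/4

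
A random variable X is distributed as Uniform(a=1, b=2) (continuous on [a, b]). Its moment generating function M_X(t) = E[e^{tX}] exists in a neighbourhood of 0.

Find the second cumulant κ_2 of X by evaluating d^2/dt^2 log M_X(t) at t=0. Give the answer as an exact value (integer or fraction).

M_X(t) = (e^(2*t) - e^(t))/t
K_X(t) = log M_X(t) = -log(t) + log(e^(2*t) - e^(t))
K^(2)(t) = (-t^2*e^(t) + e^(2*t) - 2*e^(t) + 1)/(t^2*e^(2*t) - 2*t^2*e^(t) + t^2)

κ_2 = K^(2)(0) = 1/12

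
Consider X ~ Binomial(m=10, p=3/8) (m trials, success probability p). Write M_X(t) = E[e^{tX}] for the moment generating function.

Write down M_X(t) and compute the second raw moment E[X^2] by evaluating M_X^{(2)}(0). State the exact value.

M_X(t) = (3*e^(t)/8 + 5/8)^10

E[X^2] = M^(2)(0) = 525/32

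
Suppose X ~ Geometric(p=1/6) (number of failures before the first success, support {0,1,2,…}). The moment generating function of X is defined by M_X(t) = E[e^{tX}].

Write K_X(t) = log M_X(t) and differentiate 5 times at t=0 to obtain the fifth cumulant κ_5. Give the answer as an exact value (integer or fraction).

M_X(t) = 1/(6*(1 - 5*e^(t)/6))
K_X(t) = log M_X(t) = -log(1 - 5*e^(t)/6) - log(6)
dK/dt = -5*e^(t)/(5*e^(t) - 6)
d^2K/dt^2 = 30*e^(t)/(25*e^(2*t) - 60*e^(t) + 36)
d^3K/dt^3 = (-150*e^(2*t) - 180*e^(t))/(125*e^(3*t) - 450*e^(2*t) + 540*e^(t) - 216)
d^4K/dt^4 = (750*e^(3*t) + 3600*e^(2*t) + 1080*e^(t))/(625*e^(4*t) - 3000*e^(3*t) + 5400*e^(2*t) - 4320*e^(t) + 1296)
d^5K/dt^5 = (-3750*e^(4*t) - 49500*e^(3*t) - 59400*e^(2*t) - 6480*e^(t))/(3125*e^(5*t) - 18750*e^(4*t) + 45000*e^(3*t) - 54000*e^(2*t) + 32400*e^(t) - 7776)

κ_5 = d^5K/dt^5 |_{t=0} = 119130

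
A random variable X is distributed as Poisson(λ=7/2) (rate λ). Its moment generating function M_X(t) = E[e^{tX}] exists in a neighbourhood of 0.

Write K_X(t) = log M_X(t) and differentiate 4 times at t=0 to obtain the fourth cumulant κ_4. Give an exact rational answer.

M_X(t) = e^(7*e^(t)/2 - 7/2)
K_X(t) = log M_X(t) = 7*e^(t)/2 - 7/2
D^4[K](t) = 7*e^(t)/2

κ_4 = D^4[K](0) = 7/2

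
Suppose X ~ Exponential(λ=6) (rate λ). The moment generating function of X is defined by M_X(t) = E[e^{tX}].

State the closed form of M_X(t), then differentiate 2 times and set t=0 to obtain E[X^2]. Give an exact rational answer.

M_X(t) = 6/(6 - t)
M^(2)(t) = -12/(t^3 - 18*t^2 + 108*t - 216)

E[X^2] = M^(2)(0) = 1/18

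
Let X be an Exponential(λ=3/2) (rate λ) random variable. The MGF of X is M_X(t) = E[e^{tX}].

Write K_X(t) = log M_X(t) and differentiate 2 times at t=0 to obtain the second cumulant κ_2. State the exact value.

κ_2 = K′′(0) = 4/9

M_X(t) = 3/(2*(3/2 - t))
K_X(t) = log M_X(t) = -log(3/2 - t) - log(2) + log(3)
K′(t) = -2/(2*t - 3)
K′′(t) = 4/(4*t^2 - 12*t + 9)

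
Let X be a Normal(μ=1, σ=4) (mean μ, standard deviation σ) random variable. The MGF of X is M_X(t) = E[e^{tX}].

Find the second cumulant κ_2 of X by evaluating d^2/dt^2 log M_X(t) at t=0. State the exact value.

M_X(t) = e^(8*t^2 + t)
K_X(t) = log M_X(t) = 8*t^2 + t
D^2[K](t) = 16

κ_2 = D^2[K](0) = 16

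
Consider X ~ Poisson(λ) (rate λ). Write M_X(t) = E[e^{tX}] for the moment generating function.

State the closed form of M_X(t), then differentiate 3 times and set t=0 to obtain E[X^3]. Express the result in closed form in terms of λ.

M_X(t) = e^(λ*(e^(t) - 1))
dM/dt = λ*e^(-λ)*e^(t)*e^(λ*e^(t))
d^2M/dt^2 = (λ^2*e^(2*t)*e^(λ*e^(t)) + λ*e^(t)*e^(λ*e^(t)))*e^(-λ)
d^3M/dt^3 = (λ^3*e^(3*t)*e^(λ*e^(t)) + 3*λ^2*e^(2*t)*e^(λ*e^(t)) + λ*e^(t)*e^(λ*e^(t)))*e^(-λ)

E[X^3] = d^3M/dt^3 |_{t=0} = λ*(λ^2 + 3*λ + 1)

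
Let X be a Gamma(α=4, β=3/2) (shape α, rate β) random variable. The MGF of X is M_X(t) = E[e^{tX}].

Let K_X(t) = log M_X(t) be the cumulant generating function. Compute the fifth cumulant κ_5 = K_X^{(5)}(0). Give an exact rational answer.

κ_5 = d^5K/dt^5 |_{t=0} = 1024/81

M_X(t) = 81/(16*(3/2 - t)^4)
K_X(t) = log M_X(t) = -4*log(3/2 - t) - 4*log(2) + 4*log(3)
dK/dt = -8/(2*t - 3)
d^2K/dt^2 = 16/(4*t^2 - 12*t + 9)
d^3K/dt^3 = -64/(8*t^3 - 36*t^2 + 54*t - 27)
d^4K/dt^4 = 384/(16*t^4 - 96*t^3 + 216*t^2 - 216*t + 81)
d^5K/dt^5 = -3072/(32*t^5 - 240*t^4 + 720*t^3 - 1080*t^2 + 810*t - 243)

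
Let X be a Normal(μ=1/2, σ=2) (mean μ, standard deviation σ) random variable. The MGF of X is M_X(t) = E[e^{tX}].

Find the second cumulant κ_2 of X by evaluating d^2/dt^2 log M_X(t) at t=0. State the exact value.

κ_2 = K′′(0) = 4

M_X(t) = e^(2*t^2 + t/2)
K_X(t) = log M_X(t) = 2*t^2 + t/2
K′(t) = 4*t + 1/2
K′′(t) = 4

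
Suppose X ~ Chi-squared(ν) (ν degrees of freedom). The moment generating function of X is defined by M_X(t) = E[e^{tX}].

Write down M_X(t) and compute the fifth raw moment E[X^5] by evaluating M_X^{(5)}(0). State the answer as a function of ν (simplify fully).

E[X^5] = M′′′′′(0) = ν*(ν^4 + 20*ν^3 + 140*ν^2 + 400*ν + 384)

M_X(t) = (1 - 2*t)^(-ν/2)
M′(t) = -ν/(2*t*(1 - 2*t)^(ν/2) - (1 - 2*t)^(ν/2))
M′′(t) = (ν^2 + 2*ν)/(4*t^2*(1 - 2*t)^(ν/2) - 4*t*(1 - 2*t)^(ν/2) + (1 - 2*t)^(ν/2))
M′′′(t) = (-ν^3 - 6*ν^2 - 8*ν)/(8*t^3*(1 - 2*t)^(ν/2) - 12*t^2*(1 - 2*t)^(ν/2) + 6*t*(1 - 2*t)^(ν/2) - (1 - 2*t)^(ν/2))
M′′′′(t) = (ν^4 + 12*ν^3 + 44*ν^2 + 48*ν)/(16*t^4*(1 - 2*t)^(ν/2) - 32*t^3*(1 - 2*t)^(ν/2) + 24*t^2*(1 - 2*t)^(ν/2) - 8*t*(1 - 2*t)^(ν/2) + (1 - 2*t)^(ν/2))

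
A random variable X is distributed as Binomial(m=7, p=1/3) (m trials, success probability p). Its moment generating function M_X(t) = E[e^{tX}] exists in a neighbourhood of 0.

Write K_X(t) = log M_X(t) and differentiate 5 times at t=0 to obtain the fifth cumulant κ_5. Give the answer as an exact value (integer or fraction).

M_X(t) = (e^(t)/3 + 2/3)^7
K_X(t) = log M_X(t) = 7*log(e^(t)/3 + 2/3)
K^(5)(t) = (-14*e^(4*t) + 308*e^(3*t) - 616*e^(2*t) + 112*e^(t))/(e^(5*t) + 10*e^(4*t) + 40*e^(3*t) + 80*e^(2*t) + 80*e^(t) + 32)

κ_5 = K^(5)(0) = -70/81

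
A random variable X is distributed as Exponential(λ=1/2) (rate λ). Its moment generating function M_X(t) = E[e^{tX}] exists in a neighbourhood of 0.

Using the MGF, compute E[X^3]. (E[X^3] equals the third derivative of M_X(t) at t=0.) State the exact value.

E[X^3] = D^3[M](0) = 48

M_X(t) = 1/(2*(1/2 - t))
D^3[M](t) = 48/(16*t^4 - 32*t^3 + 24*t^2 - 8*t + 1)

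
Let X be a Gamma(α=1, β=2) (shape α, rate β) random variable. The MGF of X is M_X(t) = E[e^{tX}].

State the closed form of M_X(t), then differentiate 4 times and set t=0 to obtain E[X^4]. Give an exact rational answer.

M_X(t) = 2/(2 - t)
D^4[M](t) = -48/(t^5 - 10*t^4 + 40*t^3 - 80*t^2 + 80*t - 32)

E[X^4] = D^4[M](0) = 3/2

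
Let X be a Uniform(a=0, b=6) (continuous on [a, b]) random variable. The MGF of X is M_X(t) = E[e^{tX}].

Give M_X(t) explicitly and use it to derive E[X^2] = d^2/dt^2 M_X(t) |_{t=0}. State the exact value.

M_X(t) = (e^(6*t) - 1)/(6*t)
M^(2)(t) = (18*t^2*e^(6*t) - 6*t*e^(6*t) + e^(6*t) - 1)/(3*t^3)

E[X^2] = M^(2)(0) = 12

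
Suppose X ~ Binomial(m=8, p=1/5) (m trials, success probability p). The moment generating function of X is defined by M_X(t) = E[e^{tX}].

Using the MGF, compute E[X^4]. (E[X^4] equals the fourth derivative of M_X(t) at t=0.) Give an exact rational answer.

M_X(t) = (e^(t)/5 + 4/5)^8

E[X^4] = M′′′′(0) = 4512/125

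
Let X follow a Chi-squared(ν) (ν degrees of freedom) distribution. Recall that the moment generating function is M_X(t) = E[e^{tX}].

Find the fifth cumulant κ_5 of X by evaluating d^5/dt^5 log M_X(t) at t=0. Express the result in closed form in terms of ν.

M_X(t) = (1 - 2*t)^(-ν/2)
K_X(t) = log M_X(t) = -ν*log(1 - 2*t)/2
K^(5)(t) = -384*ν/(32*t^5 - 80*t^4 + 80*t^3 - 40*t^2 + 10*t - 1)

κ_5 = K^(5)(0) = 384*ν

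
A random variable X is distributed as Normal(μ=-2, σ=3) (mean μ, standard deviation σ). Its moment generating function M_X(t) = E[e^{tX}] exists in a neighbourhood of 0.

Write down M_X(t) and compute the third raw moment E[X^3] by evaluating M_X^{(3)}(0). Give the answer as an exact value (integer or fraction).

M_X(t) = e^(9*t^2/2 - 2*t)
M′(t) = 9*t*e^(-2*t)*e^(9*t^2/2) - 2*e^(-2*t)*e^(9*t^2/2)
M′′(t) = (81*t^2*e^(9*t^2/2) - 36*t*e^(9*t^2/2) + 13*e^(9*t^2/2))*e^(-2*t)
M′′′(t) = (729*t^3*e^(9*t^2/2) - 486*t^2*e^(9*t^2/2) + 351*t*e^(9*t^2/2) - 62*e^(9*t^2/2))*e^(-2*t)

E[X^3] = M′′′(0) = -62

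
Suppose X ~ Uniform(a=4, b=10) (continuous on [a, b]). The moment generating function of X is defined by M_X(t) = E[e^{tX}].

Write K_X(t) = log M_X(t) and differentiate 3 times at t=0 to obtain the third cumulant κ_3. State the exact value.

M_X(t) = (e^(10*t) - e^(4*t))/(6*t)
K_X(t) = log M_X(t) = -log(t) + log(e^(10*t) - e^(4*t)) - log(6)
K^(3)(t) = (216*t^3*e^(12*t) + 216*t^3*e^(6*t) - 2*e^(18*t) + 6*e^(12*t) - 6*e^(6*t) + 2)/(t^3*e^(18*t) - 3*t^3*e^(12*t) + 3*t^3*e^(6*t) - t^3)

κ_3 = K^(3)(0) = 0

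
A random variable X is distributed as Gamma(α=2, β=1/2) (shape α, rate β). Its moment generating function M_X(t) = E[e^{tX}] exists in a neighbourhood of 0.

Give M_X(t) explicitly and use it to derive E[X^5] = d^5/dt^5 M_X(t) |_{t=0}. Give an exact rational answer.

M_X(t) = 1/(4*(1/2 - t)^2)
D^5[M](t) = -23040/(128*t^7 - 448*t^6 + 672*t^5 - 560*t^4 + 280*t^3 - 84*t^2 + 14*t - 1)

E[X^5] = D^5[M](0) = 23040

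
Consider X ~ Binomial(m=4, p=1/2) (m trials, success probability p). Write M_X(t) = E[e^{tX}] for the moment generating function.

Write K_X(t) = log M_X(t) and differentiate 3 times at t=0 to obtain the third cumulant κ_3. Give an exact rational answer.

M_X(t) = (e^(t)/2 + 1/2)^4
K_X(t) = log M_X(t) = 4*log(e^(t)/2 + 1/2)
dK/dt = 4*e^(t)/(e^(t) + 1)
d^2K/dt^2 = 4*e^(t)/(e^(2*t) + 2*e^(t) + 1)
d^3K/dt^3 = (-4*e^(2*t) + 4*e^(t))/(e^(3*t) + 3*e^(2*t) + 3*e^(t) + 1)

κ_3 = d^3K/dt^3 |_{t=0} = 0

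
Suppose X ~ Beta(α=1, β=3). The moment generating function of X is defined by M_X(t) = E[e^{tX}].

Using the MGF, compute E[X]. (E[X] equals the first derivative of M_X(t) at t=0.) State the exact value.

M_X(t) = ₁F₁(1; 4; t)
M^(1)(t) = ₁F₁(2; 5; t)/4

E[X] = M^(1)(0) = 1/4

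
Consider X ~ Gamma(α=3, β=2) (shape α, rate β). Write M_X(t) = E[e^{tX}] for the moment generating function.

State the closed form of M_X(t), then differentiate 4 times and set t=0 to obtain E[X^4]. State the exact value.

M_X(t) = 8/(2 - t)^3
dM/dt = 24/(t^4 - 8*t^3 + 24*t^2 - 32*t + 16)
d^2M/dt^2 = -96/(t^5 - 10*t^4 + 40*t^3 - 80*t^2 + 80*t - 32)
d^3M/dt^3 = 480/(t^6 - 12*t^5 + 60*t^4 - 160*t^3 + 240*t^2 - 192*t + 64)
d^4M/dt^4 = -2880/(t^7 - 14*t^6 + 84*t^5 - 280*t^4 + 560*t^3 - 672*t^2 + 448*t - 128)

E[X^4] = d^4M/dt^4 |_{t=0} = 45/2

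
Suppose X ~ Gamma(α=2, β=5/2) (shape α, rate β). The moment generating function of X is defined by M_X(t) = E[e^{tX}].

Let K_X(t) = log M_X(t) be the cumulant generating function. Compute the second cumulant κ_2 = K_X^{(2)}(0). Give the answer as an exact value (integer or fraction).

κ_2 = d^2K/dt^2 |_{t=0} = 8/25

M_X(t) = 25/(4*(5/2 - t)^2)
K_X(t) = log M_X(t) = -2*log(5/2 - t) - 2*log(2) + 2*log(5)
dK/dt = -4/(2*t - 5)
d^2K/dt^2 = 8/(4*t^2 - 20*t + 25)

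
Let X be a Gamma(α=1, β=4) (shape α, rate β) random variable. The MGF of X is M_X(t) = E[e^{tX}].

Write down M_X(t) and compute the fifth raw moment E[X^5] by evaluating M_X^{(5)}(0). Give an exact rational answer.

M_X(t) = 4/(4 - t)
dM/dt = 4/(t^2 - 8*t + 16)
d^2M/dt^2 = -8/(t^3 - 12*t^2 + 48*t - 64)
d^3M/dt^3 = 24/(t^4 - 16*t^3 + 96*t^2 - 256*t + 256)
d^4M/dt^4 = -96/(t^5 - 20*t^4 + 160*t^3 - 640*t^2 + 1280*t - 1024)
d^5M/dt^5 = 480/(t^6 - 24*t^5 + 240*t^4 - 1280*t^3 + 3840*t^2 - 6144*t + 4096)

E[X^5] = d^5M/dt^5 |_{t=0} = 15/128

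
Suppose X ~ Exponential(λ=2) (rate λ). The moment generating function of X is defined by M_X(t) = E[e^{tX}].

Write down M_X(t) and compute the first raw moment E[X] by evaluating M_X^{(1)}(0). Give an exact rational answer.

E[X] = M′(0) = 1/2

M_X(t) = 2/(2 - t)
M′(t) = 2/(t^2 - 4*t + 4)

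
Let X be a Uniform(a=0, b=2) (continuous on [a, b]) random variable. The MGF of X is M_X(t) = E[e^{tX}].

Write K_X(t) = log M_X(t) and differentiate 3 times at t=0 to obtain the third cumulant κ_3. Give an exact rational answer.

M_X(t) = (e^(2*t) - 1)/(2*t)
K_X(t) = log M_X(t) = -log(t) + log(e^(2*t) - 1) - log(2)
K^(3)(t) = (8*t^3*e^(4*t) + 8*t^3*e^(2*t) - 2*e^(6*t) + 6*e^(4*t) - 6*e^(2*t) + 2)/(t^3*e^(6*t) - 3*t^3*e^(4*t) + 3*t^3*e^(2*t) - t^3)

κ_3 = K^(3)(0) = 0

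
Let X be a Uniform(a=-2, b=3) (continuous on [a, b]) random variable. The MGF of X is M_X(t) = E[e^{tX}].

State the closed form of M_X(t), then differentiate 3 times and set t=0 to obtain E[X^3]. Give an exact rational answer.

E[X^3] = d^3M/dt^3 |_{t=0} = 13/4

M_X(t) = (e^(3*t) - e^(-2*t))/(5*t)
dM/dt = (3*t*e^(5*t) + 2*t - e^(5*t) + 1)*e^(-2*t)/(5*t^2)
d^2M/dt^2 = (9*t^2*e^(5*t) - 4*t^2 - 6*t*e^(5*t) - 4*t + 2*e^(5*t) - 2)*e^(-2*t)/(5*t^3)
d^3M/dt^3 = (27*t^3*e^(5*t) + 8*t^3 - 27*t^2*e^(5*t) + 12*t^2 + 18*t*e^(5*t) + 12*t - 6*e^(5*t) + 6)*e^(-2*t)/(5*t^4)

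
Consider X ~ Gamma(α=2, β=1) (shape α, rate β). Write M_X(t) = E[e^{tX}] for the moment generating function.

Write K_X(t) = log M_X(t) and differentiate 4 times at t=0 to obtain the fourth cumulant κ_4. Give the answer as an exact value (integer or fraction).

κ_4 = D^4[K](0) = 12

M_X(t) = (1 - t)^(-2)
K_X(t) = log M_X(t) = -2*log(1 - t)
D^4[K](t) = 12/(t^4 - 4*t^3 + 6*t^2 - 4*t + 1)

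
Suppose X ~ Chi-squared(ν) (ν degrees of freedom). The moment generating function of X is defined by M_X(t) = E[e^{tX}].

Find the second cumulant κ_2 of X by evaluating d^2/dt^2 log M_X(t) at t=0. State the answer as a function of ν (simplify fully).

κ_2 = K′′(0) = 2*ν

M_X(t) = (1 - 2*t)^(-ν/2)
K_X(t) = log M_X(t) = -ν*log(1 - 2*t)/2
K′(t) = -ν/(2*t - 1)
K′′(t) = 2*ν/(4*t^2 - 4*t + 1)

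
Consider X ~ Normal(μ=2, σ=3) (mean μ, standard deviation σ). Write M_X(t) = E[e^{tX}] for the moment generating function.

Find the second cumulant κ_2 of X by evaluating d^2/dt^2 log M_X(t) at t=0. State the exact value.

M_X(t) = e^(9*t^2/2 + 2*t)
K_X(t) = log M_X(t) = 9*t^2/2 + 2*t
K^(2)(t) = 9

κ_2 = K^(2)(0) = 9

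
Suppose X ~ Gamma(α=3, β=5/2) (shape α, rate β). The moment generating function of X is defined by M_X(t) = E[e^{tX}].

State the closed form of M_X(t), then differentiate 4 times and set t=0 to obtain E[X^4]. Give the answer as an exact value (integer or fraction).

E[X^4] = M′′′′(0) = 1152/125

M_X(t) = 125/(8*(5/2 - t)^3)
M′(t) = 750/(16*t^4 - 160*t^3 + 600*t^2 - 1000*t + 625)
M′′(t) = -6000/(32*t^5 - 400*t^4 + 2000*t^3 - 5000*t^2 + 6250*t - 3125)
M′′′(t) = 60000/(64*t^6 - 960*t^5 + 6000*t^4 - 20000*t^3 + 37500*t^2 - 37500*t + 15625)
M′′′′(t) = -720000/(128*t^7 - 2240*t^6 + 16800*t^5 - 70000*t^4 + 175000*t^3 - 262500*t^2 + 218750*t - 78125)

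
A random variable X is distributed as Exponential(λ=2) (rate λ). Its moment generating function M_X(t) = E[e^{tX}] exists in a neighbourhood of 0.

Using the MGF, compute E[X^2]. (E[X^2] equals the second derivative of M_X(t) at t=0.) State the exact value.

E[X^2] = M^(2)(0) = 1/2

M_X(t) = 2/(2 - t)
M^(2)(t) = -4/(t^3 - 6*t^2 + 12*t - 8)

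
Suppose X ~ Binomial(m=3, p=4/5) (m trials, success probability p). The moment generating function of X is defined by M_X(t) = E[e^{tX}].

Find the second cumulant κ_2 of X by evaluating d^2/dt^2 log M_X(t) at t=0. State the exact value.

κ_2 = K^(2)(0) = 12/25

M_X(t) = (4*e^(t)/5 + 1/5)^3
K_X(t) = log M_X(t) = 3*log(4*e^(t)/5 + 1/5)
K^(2)(t) = 12*e^(t)/(16*e^(2*t) + 8*e^(t) + 1)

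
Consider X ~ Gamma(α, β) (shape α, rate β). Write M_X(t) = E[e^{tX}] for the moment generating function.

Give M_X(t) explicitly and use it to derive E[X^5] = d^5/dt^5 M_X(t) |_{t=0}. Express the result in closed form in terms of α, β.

E[X^5] = M′′′′′(0) = α*(α^4 + 10*α^3 + 35*α^2 + 50*α + 24)/β^5

M_X(t) = (β/(β - t))^α
M′(t) = -α*β^α*(1/(β - t))^α/(-β + t)
M′′(t) = (α^2*β^α*(1/(β - t))^α + α*β^α*(1/(β - t))^α)/(β^2 - 2*β*t + t^2)
M′′′(t) = (-α^3*β^α*(1/(β - t))^α - 3*α^2*β^α*(1/(β - t))^α - 2*α*β^α*(1/(β - t))^α)/(-β^3 + 3*β^2*t - 3*β*t^2 + t^3)
M′′′′(t) = (α^4*β^α*(1/(β - t))^α + 6*α^3*β^α*(1/(β - t))^α + 11*α^2*β^α*(1/(β - t))^α + 6*α*β^α*(1/(β - t))^α)/(β^4 - 4*β^3*t + 6*β^2*t^2 - 4*β*t^3 + t^4)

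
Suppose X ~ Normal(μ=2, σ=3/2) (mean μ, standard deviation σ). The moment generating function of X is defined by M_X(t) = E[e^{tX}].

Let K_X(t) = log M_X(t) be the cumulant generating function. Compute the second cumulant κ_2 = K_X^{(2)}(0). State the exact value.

κ_2 = K′′(0) = 9/4

M_X(t) = e^(9*t^2/8 + 2*t)
K_X(t) = log M_X(t) = 9*t^2/8 + 2*t
K′(t) = 9*t/4 + 2
K′′(t) = 9/4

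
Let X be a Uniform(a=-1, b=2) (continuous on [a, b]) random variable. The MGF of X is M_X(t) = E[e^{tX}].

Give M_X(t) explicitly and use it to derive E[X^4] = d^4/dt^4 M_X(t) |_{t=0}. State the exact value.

E[X^4] = D^4[M](0) = 11/5

M_X(t) = (e^(2*t) - e^(-t))/(3*t)
D^4[M](t) = (16*t^4*e^(3*t) - t^4 - 32*t^3*e^(3*t) - 4*t^3 + 48*t^2*e^(3*t) - 12*t^2 - 48*t*e^(3*t) - 24*t + 24*e^(3*t) - 24)*e^(-t)/(3*t^5)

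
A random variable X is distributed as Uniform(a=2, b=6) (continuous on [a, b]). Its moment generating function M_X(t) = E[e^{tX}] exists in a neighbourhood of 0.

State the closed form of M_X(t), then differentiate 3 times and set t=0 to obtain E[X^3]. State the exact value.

M_X(t) = (e^(6*t) - e^(2*t))/(4*t)
M^(3)(t) = (108*t^3*e^(6*t) - 4*t^3*e^(2*t) - 54*t^2*e^(6*t) + 6*t^2*e^(2*t) + 18*t*e^(6*t) - 6*t*e^(2*t) - 3*e^(6*t) + 3*e^(2*t))/(2*t^4)

E[X^3] = M^(3)(0) = 80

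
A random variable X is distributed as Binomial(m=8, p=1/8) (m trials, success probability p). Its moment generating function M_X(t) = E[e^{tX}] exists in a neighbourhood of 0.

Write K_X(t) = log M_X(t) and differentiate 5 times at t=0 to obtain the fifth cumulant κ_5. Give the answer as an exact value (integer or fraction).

M_X(t) = (e^(t)/8 + 7/8)^8
K_X(t) = log M_X(t) = 8*log(e^(t)/8 + 7/8)
dK/dt = 8*e^(t)/(e^(t) + 7)
d^2K/dt^2 = 56*e^(t)/(e^(2*t) + 14*e^(t) + 49)
d^3K/dt^3 = (-56*e^(2*t) + 392*e^(t))/(e^(3*t) + 21*e^(2*t) + 147*e^(t) + 343)
d^4K/dt^4 = (56*e^(3*t) - 1568*e^(2*t) + 2744*e^(t))/(e^(4*t) + 28*e^(3*t) + 294*e^(2*t) + 1372*e^(t) + 2401)
d^5K/dt^5 = (-56*e^(4*t) + 4312*e^(3*t) - 30184*e^(2*t) + 19208*e^(t))/(e^(5*t) + 35*e^(4*t) + 490*e^(3*t) + 3430*e^(2*t) + 12005*e^(t) + 16807)

κ_5 = d^5K/dt^5 |_{t=0} = -105/512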